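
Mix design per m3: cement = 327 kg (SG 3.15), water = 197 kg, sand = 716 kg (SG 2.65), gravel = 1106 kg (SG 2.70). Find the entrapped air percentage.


Vol cement = 327 / (3.15 * 1000) = 0.10381 m3
Vol water = 197 / 1000 = 0.197 m3
Vol sand = 716 / (2.65 * 1000) = 0.270189 m3
Vol gravel = 1106 / (2.70 * 1000) = 0.40963 m3
Total solid + water volume = 0.980628 m3
Air = (1 - 0.980628) * 100 = 1.94%

1.94


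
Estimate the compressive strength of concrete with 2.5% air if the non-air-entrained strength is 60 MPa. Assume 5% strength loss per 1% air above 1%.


Strength loss = (2.5 - 1) * 5 = 7.5%
f'c = 60 * (1 - 7.5/100)
= 55.5 MPa

55.5


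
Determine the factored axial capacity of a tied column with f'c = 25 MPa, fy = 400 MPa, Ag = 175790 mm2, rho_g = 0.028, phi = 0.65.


Ast = rho * Ag = 0.028 * 175790 = 4922.12 mm2
phi*Pn = 0.65 * 0.80 * (0.85 * 25 * (175790 - 4922.12) + 400 * 4922.12) / 1000
= 2911.89 kN

2911.89


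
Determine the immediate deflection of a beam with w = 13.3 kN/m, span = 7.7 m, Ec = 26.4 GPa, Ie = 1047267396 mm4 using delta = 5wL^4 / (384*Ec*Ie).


Convert: L = 7.7 m = 7700 mm, Ec = 26.4 GPa = 26400 MPa
delta = 5 * 13.3 * 7700^4 / (384 * 26400 * 1047267396)
= 22.02 mm

22.02


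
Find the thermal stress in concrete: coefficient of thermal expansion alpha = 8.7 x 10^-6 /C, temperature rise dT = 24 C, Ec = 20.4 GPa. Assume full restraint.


sigma = alpha * dT * Ec
= 8.7e-6 * 24 * 20.4 * 1000
= 4.26 MPa

4.26


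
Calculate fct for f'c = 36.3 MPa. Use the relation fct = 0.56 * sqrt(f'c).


fct = 0.56 * sqrt(36.3)
= 0.56 * 6.025
= 3.374 MPa

3.374


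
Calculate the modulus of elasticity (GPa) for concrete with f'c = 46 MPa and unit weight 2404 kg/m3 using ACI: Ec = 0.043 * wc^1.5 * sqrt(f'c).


Ec = 0.043 * 2404^1.5 * sqrt(46) / 1000
= 34.38 GPa

34.38


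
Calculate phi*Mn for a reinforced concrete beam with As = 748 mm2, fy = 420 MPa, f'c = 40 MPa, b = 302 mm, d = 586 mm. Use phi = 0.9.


a = As * fy / (0.85 * f'c * b)
= 748 * 420 / (0.85 * 40 * 302)
= 30.596 mm
Mn = As * fy * (d - a/2) / 10^6
= 179.2917 kN-m
phi*Mn = 0.9 * 179.2917 = 161.36 kN-m

161.36


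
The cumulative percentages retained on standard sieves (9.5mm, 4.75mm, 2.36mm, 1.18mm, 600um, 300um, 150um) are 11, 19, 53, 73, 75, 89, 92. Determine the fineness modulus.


FM = sum(cumulative % retained) / 100
= 412 / 100
= 4.12

4.12


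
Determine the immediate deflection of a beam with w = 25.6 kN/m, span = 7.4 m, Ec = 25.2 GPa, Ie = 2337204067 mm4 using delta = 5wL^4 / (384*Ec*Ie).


Convert: L = 7.4 m = 7400 mm, Ec = 25.2 GPa = 25200 MPa
delta = 5 * 25.6 * 7400^4 / (384 * 25200 * 2337204067)
= 16.97 mm

16.97


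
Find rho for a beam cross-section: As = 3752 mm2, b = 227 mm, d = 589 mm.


rho = As / (b * d)
= 3752 / (227 * 589)
= 0.0281

0.0281


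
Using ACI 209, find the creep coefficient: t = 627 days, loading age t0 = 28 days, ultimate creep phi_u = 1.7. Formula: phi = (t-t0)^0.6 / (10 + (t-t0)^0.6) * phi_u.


dt = 627 - 28 = 599
phi = 599^0.6 / (10 + 599^0.6) * 1.7
= 1.399

1.399


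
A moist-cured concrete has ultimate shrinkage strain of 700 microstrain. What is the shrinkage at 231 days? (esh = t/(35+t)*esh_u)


esh(231) = 231 / (35 + 231) * 700
= 231 / 266 * 700
= 607.9 microstrain

607.9


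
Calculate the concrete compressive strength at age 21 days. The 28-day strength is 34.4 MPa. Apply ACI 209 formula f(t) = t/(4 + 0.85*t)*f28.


f(21) = 21 / (4 + 0.85 * 21) * 34.4
= 21 / 21.85 * 34.4
= 33.06 MPa

33.06


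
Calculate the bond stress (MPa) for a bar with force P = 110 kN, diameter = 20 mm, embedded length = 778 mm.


u = P / (pi * db * ld)
= 110 * 1000 / (pi * 20 * 778)
= 2.25 MPa

2.25


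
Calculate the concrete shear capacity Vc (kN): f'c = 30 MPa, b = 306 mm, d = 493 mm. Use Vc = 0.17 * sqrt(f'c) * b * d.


Vc = 0.17 * sqrt(30) * 306 * 493 / 1000
= 140.47 kN

140.47


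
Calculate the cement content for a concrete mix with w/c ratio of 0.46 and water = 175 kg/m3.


Cement = water / (w/c)
= 175 / 0.46
= 380.4 kg/m3

380.4


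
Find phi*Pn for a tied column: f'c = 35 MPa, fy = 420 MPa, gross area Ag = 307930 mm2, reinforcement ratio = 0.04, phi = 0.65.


Ast = rho * Ag = 0.04 * 307930 = 12317.2 mm2
phi*Pn = 0.65 * 0.80 * (0.85 * 35 * (307930 - 12317.2) + 420 * 12317.2) / 1000
= 7263.21 kN

7263.21


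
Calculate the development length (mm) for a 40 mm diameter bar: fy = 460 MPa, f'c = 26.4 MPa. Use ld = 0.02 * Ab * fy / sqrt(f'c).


Ab = pi * 40^2 / 4 = 1256.637 mm2
ld = 0.02 * 1256.637 * 460 / sqrt(26.4)
= 2250.1 mm

2250.1


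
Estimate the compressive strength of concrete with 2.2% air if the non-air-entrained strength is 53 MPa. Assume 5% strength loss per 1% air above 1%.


Strength loss = (2.2 - 1) * 5 = 6.0%
f'c = 53 * (1 - 6.0/100)
= 49.82 MPa

49.82


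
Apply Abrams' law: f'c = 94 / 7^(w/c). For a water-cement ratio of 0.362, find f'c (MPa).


f'c = 94 / 7^0.362
= 94 / 2.023
= 46.47 MPa

46.47


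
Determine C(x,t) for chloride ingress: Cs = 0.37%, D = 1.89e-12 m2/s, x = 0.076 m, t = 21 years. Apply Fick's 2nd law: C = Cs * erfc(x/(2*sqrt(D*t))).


t_seconds = 21 * 365.25 * 24 * 3600 = 662709600.0 s
arg = 0.076 / (2 * sqrt(1.89e-12 * 662709600.0))
= 1.0737
erfc(1.0737) = 0.1289
C = 0.37 * 0.1289 = 0.0477%

0.0477


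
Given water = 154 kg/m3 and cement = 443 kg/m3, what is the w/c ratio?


w/c = water / cement
w/c = 154 / 443 = 0.348

0.348


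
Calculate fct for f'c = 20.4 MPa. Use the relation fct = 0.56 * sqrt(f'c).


fct = 0.56 * sqrt(20.4)
= 0.56 * 4.517
= 2.529 MPa

2.529


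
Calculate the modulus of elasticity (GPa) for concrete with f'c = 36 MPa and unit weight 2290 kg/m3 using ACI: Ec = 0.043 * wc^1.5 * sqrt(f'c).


Ec = 0.043 * 2290^1.5 * sqrt(36) / 1000
= 28.27 GPa

28.27


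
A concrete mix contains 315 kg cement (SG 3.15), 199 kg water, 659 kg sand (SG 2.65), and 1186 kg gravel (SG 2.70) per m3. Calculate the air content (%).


Vol cement = 315 / (3.15 * 1000) = 0.1 m3
Vol water = 199 / 1000 = 0.199 m3
Vol sand = 659 / (2.65 * 1000) = 0.248679 m3
Vol gravel = 1186 / (2.70 * 1000) = 0.439259 m3
Total solid + water volume = 0.986939 m3
Air = (1 - 0.986939) * 100 = 1.31%

1.31


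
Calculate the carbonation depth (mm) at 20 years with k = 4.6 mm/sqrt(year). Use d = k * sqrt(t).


depth = k * sqrt(t)
= 4.6 * sqrt(20)
= 20.57 mm

20.57


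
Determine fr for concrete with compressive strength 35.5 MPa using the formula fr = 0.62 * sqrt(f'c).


fr = 0.62 * sqrt(35.5)
= 3.694 MPa

3.694


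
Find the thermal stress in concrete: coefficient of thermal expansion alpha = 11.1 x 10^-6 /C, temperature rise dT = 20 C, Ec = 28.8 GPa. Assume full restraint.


sigma = alpha * dT * Ec
= 11.1e-6 * 20 * 28.8 * 1000
= 6.394 MPa

6.394


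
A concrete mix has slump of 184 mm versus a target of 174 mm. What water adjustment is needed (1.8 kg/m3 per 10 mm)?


Difference = 174 - 184 = -10 mm
Water adjustment = -10 * 1.8 / 10 = -1.8 kg/m3

-1.8


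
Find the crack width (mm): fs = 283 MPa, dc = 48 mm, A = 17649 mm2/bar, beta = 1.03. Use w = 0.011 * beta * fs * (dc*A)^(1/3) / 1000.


w = 0.011 * beta * fs * (dc * A)^(1/3) / 1000
= 0.011 * 1.03 * 283 * (48 * 17649)^(1/3) / 1000
= 0.303 mm

0.303


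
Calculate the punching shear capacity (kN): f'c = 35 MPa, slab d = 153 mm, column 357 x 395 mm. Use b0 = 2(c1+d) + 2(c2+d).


b0 = 2*(357 + 153) + 2*(395 + 153) = 2116 mm
Vc = 0.33 * sqrt(35) * 2116 * 153 / 1000
= 632.06 kN

632.06


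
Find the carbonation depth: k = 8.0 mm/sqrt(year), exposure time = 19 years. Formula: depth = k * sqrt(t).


depth = k * sqrt(t)
= 8.0 * sqrt(19)
= 34.87 mm

34.87


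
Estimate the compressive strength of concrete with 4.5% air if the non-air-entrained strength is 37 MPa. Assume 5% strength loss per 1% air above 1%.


Strength loss = (4.5 - 1) * 5 = 17.5%
f'c = 37 * (1 - 17.5/100)
= 30.52 MPa

30.52


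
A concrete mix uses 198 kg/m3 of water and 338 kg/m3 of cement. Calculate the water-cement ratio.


w/c = water / cement
w/c = 198 / 338 = 0.586

0.586


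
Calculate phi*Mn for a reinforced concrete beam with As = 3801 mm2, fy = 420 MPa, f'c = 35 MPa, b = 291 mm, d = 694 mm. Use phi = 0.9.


a = As * fy / (0.85 * f'c * b)
= 3801 * 420 / (0.85 * 35 * 291)
= 184.4027 mm
Mn = As * fy * (d - a/2) / 10^6
= 960.7234 kN-m
phi*Mn = 0.9 * 960.7234 = 864.65 kN-m

864.65


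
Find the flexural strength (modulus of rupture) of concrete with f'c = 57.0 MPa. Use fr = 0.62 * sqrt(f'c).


fr = 0.62 * sqrt(57.0)
= 4.681 MPa

4.681


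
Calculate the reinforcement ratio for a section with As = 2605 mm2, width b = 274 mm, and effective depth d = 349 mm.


rho = As / (b * d)
= 2605 / (274 * 349)
= 0.0272

0.0272


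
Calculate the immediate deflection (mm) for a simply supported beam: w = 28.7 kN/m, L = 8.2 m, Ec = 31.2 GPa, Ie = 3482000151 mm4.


Convert: L = 8.2 m = 8200 mm, Ec = 31.2 GPa = 31200 MPa
delta = 5 * 28.7 * 8200^4 / (384 * 31200 * 3482000151)
= 15.55 mm

15.55


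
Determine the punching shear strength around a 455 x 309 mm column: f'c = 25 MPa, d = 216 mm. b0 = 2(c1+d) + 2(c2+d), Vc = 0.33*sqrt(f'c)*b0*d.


b0 = 2*(455 + 216) + 2*(309 + 216) = 2392 mm
Vc = 0.33 * sqrt(25) * 2392 * 216 / 1000
= 852.51 kN

852.51


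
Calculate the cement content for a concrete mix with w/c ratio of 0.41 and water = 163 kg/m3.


Cement = water / (w/c)
= 163 / 0.41
= 397.6 kg/m3

397.6


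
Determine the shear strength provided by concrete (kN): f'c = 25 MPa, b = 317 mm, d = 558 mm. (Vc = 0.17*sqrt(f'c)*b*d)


Vc = 0.17 * sqrt(25) * 317 * 558 / 1000
= 150.35 kN

150.35


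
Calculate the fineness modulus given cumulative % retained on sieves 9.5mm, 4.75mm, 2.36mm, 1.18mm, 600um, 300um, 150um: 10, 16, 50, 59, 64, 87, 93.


FM = sum(cumulative % retained) / 100
= 379 / 100
= 3.79

3.79


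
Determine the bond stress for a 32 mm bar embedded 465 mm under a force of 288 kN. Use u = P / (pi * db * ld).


u = P / (pi * db * ld)
= 288 * 1000 / (pi * 32 * 465)
= 6.161 MPa

6.161


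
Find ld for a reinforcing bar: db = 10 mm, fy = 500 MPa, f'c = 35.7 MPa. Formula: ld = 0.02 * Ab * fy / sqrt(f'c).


Ab = pi * 10^2 / 4 = 78.54 mm2
ld = 0.02 * 78.54 * 500 / sqrt(35.7)
= 131.4 mm

131.4


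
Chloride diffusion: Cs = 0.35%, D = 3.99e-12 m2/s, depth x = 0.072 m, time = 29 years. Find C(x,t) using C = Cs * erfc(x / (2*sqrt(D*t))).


t_seconds = 29 * 365.25 * 24 * 3600 = 915170400.0 s
arg = 0.072 / (2 * sqrt(3.99e-12 * 915170400.0))
= 0.5958
erfc(0.5958) = 0.3995
C = 0.35 * 0.3995 = 0.1398%

0.1398


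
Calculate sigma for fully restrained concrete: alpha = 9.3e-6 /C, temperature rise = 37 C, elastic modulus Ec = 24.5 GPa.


sigma = alpha * dT * Ec
= 9.3e-6 * 37 * 24.5 * 1000
= 8.43 MPa

8.43


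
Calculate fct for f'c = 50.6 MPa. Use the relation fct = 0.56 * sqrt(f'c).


fct = 0.56 * sqrt(50.6)
= 0.56 * 7.113
= 3.983 MPa

3.983


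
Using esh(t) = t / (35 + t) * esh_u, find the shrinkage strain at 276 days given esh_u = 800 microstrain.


esh(276) = 276 / (35 + 276) * 800
= 276 / 311 * 800
= 710.0 microstrain

710.0


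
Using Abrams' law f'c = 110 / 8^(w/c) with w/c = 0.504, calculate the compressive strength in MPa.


f'c = 110 / 8^0.504
= 110 / 2.852
= 38.57 MPa

38.57


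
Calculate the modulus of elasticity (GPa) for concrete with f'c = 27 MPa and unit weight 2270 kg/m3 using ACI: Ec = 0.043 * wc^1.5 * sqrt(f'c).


Ec = 0.043 * 2270^1.5 * sqrt(27) / 1000
= 24.17 GPa

24.17


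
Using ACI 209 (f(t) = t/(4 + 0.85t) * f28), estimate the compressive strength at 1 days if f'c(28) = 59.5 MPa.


f(1) = 1 / (4 + 0.85 * 1) * 59.5
= 1 / 4.85 * 59.5
= 12.27 MPa

12.27


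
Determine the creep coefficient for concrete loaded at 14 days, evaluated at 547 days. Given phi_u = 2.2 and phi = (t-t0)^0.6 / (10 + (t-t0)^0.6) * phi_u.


dt = 547 - 14 = 533
phi = 533^0.6 / (10 + 533^0.6) * 2.2
= 1.787

1.787


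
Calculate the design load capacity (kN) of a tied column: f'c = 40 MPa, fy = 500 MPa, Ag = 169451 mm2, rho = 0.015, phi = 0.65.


Ast = rho * Ag = 0.015 * 169451 = 2541.765 mm2
phi*Pn = 0.65 * 0.80 * (0.85 * 40 * (169451 - 2541.765) + 500 * 2541.765) / 1000
= 3611.81 kN

3611.81


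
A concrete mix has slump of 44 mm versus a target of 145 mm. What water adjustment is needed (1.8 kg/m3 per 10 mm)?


Difference = 145 - 44 = 101 mm
Water adjustment = 101 * 1.8 / 10 = 18.2 kg/m3

18.2


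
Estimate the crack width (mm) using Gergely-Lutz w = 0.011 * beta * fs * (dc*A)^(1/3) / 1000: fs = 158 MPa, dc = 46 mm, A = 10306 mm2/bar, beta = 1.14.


w = 0.011 * beta * fs * (dc * A)^(1/3) / 1000
= 0.011 * 1.14 * 158 * (46 * 10306)^(1/3) / 1000
= 0.154 mm

0.154


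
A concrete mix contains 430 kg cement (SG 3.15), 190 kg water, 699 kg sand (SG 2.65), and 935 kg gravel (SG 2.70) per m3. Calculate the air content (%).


Vol cement = 430 / (3.15 * 1000) = 0.136508 m3
Vol water = 190 / 1000 = 0.19 m3
Vol sand = 699 / (2.65 * 1000) = 0.263774 m3
Vol gravel = 935 / (2.70 * 1000) = 0.346296 m3
Total solid + water volume = 0.936578 m3
Air = (1 - 0.936578) * 100 = 6.34%

6.34


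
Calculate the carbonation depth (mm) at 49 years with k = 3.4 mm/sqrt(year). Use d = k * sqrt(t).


depth = k * sqrt(t)
= 3.4 * sqrt(49)
= 23.8 mm

23.8


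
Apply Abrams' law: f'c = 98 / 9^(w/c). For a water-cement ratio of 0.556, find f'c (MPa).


f'c = 98 / 9^0.556
= 98 / 3.393
= 28.88 MPa

28.88


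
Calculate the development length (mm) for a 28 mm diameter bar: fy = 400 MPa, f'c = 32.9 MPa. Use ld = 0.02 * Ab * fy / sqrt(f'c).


Ab = pi * 28^2 / 4 = 615.752 mm2
ld = 0.02 * 615.752 * 400 / sqrt(32.9)
= 858.8 mm

858.8


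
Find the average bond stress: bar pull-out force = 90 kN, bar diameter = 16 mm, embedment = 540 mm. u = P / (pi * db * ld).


u = P / (pi * db * ld)
= 90 * 1000 / (pi * 16 * 540)
= 3.316 MPa

3.316


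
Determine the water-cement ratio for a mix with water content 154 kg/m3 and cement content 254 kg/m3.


w/c = water / cement
w/c = 154 / 254 = 0.606

0.606


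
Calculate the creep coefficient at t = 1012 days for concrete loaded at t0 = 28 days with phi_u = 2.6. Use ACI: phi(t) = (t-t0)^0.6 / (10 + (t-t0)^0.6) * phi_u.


dt = 1012 - 28 = 984
phi = 984^0.6 / (10 + 984^0.6) * 2.6
= 2.241

2.241


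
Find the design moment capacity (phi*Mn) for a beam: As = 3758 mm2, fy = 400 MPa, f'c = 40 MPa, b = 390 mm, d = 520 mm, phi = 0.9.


a = As * fy / (0.85 * f'c * b)
= 3758 * 400 / (0.85 * 40 * 390)
= 113.3635 mm
Mn = As * fy * (d - a/2) / 10^6
= 696.46 kN-m
phi*Mn = 0.9 * 696.46 = 626.81 kN-m

626.81


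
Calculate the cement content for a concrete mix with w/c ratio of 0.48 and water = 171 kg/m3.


Cement = water / (w/c)
= 171 / 0.48
= 356.2 kg/m3

356.2


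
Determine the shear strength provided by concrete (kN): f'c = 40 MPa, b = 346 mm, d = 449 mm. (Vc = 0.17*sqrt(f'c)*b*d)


Vc = 0.17 * sqrt(40) * 346 * 449 / 1000
= 167.03 kN

167.03


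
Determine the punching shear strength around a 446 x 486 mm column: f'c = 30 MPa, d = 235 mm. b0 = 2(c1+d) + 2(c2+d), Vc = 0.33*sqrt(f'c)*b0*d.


b0 = 2*(446 + 235) + 2*(486 + 235) = 2804 mm
Vc = 0.33 * sqrt(30) * 2804 * 235 / 1000
= 1191.02 kN

1191.02


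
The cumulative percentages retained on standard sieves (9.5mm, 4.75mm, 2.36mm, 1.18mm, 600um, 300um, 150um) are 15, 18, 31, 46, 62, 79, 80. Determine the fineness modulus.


FM = sum(cumulative % retained) / 100
= 331 / 100
= 3.31

3.31


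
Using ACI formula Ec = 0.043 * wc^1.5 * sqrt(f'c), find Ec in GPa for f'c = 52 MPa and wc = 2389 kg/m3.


Ec = 0.043 * 2389^1.5 * sqrt(52) / 1000
= 36.21 GPa

36.21


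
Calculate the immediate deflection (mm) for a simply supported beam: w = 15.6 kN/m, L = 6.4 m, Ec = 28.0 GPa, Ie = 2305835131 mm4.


Convert: L = 6.4 m = 6400 mm, Ec = 28.0 GPa = 28000 MPa
delta = 5 * 15.6 * 6400^4 / (384 * 28000 * 2305835131)
= 5.28 mm

5.28


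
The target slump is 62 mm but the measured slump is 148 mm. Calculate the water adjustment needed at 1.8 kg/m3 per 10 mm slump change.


Difference = 62 - 148 = -86 mm
Water adjustment = -86 * 1.8 / 10 = -15.5 kg/m3

-15.5


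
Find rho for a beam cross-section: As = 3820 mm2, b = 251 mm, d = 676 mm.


rho = As / (b * d)
= 3820 / (251 * 676)
= 0.0225

0.0225


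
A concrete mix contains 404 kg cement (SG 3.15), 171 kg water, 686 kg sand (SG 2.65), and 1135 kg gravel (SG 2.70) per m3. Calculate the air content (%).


Vol cement = 404 / (3.15 * 1000) = 0.128254 m3
Vol water = 171 / 1000 = 0.171 m3
Vol sand = 686 / (2.65 * 1000) = 0.258868 m3
Vol gravel = 1135 / (2.70 * 1000) = 0.42037 m3
Total solid + water volume = 0.978492 m3
Air = (1 - 0.978492) * 100 = 2.15%

2.15


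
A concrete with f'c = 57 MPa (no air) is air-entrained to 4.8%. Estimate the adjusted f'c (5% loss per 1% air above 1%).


Strength loss = (4.8 - 1) * 5 = 19.0%
f'c = 57 * (1 - 19.0/100)
= 46.17 MPa

46.17


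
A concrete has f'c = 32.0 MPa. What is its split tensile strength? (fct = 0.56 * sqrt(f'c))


fct = 0.56 * sqrt(32.0)
= 0.56 * 5.657
= 3.168 MPa

3.168


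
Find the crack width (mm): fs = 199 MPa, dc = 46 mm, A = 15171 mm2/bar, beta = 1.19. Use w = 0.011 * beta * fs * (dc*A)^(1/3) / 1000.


w = 0.011 * beta * fs * (dc * A)^(1/3) / 1000
= 0.011 * 1.19 * 199 * (46 * 15171)^(1/3) / 1000
= 0.231 mm

0.231


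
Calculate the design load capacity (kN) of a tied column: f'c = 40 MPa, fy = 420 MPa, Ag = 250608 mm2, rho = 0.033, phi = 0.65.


Ast = rho * Ag = 0.033 * 250608 = 8270.064 mm2
phi*Pn = 0.65 * 0.80 * (0.85 * 40 * (250608 - 8270.064) + 420 * 8270.064) / 1000
= 6090.72 kN

6090.72


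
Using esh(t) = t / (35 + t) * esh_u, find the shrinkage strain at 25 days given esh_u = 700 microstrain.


esh(25) = 25 / (35 + 25) * 700
= 25 / 60 * 700
= 291.7 microstrain

291.7


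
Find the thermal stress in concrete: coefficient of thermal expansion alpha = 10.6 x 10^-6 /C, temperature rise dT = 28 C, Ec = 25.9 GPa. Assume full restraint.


sigma = alpha * dT * Ec
= 10.6e-6 * 28 * 25.9 * 1000
= 7.687 MPa

7.687


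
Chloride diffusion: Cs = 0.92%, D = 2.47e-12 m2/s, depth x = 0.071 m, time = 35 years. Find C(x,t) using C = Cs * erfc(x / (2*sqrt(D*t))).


t_seconds = 35 * 365.25 * 24 * 3600 = 1104516000.0 s
arg = 0.071 / (2 * sqrt(2.47e-12 * 1104516000.0))
= 0.6797
erfc(0.6797) = 0.3365
C = 0.92 * 0.3365 = 0.3095%

0.3095


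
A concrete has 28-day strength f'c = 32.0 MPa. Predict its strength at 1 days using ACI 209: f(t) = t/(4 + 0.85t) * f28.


f(1) = 1 / (4 + 0.85 * 1) * 32.0
= 1 / 4.85 * 32.0
= 6.6 MPa

6.6


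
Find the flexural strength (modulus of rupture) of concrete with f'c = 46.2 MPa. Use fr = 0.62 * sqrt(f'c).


fr = 0.62 * sqrt(46.2)
= 4.214 MPa

4.214


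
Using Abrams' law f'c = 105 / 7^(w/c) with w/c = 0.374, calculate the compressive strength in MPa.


f'c = 105 / 7^0.374
= 105 / 2.07
= 50.71 MPa

50.71


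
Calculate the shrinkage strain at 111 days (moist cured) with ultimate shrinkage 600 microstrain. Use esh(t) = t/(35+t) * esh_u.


esh(111) = 111 / (35 + 111) * 600
= 111 / 146 * 600
= 456.2 microstrain

456.2


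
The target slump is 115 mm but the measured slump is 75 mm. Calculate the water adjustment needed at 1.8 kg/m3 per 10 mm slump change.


Difference = 115 - 75 = 40 mm
Water adjustment = 40 * 1.8 / 10 = 7.2 kg/m3

7.2


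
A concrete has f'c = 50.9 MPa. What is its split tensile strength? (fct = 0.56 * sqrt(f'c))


fct = 0.56 * sqrt(50.9)
= 0.56 * 7.134
= 3.995 MPa

3.995


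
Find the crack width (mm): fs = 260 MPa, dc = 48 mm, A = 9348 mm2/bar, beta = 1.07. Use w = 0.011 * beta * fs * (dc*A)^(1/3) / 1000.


w = 0.011 * beta * fs * (dc * A)^(1/3) / 1000
= 0.011 * 1.07 * 260 * (48 * 9348)^(1/3) / 1000
= 0.234 mm

0.234


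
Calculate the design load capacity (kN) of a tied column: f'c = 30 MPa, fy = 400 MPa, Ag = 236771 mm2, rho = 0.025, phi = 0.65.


Ast = rho * Ag = 0.025 * 236771 = 5919.275 mm2
phi*Pn = 0.65 * 0.80 * (0.85 * 30 * (236771 - 5919.275) + 400 * 5919.275) / 1000
= 4292.3 kN

4292.3


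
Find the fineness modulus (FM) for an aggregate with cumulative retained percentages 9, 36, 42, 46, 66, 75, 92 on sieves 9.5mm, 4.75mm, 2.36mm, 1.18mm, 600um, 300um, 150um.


FM = sum(cumulative % retained) / 100
= 366 / 100
= 3.66

3.66


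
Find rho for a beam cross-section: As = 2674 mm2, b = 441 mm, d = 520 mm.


rho = As / (b * d)
= 2674 / (441 * 520)
= 0.0117

0.0117


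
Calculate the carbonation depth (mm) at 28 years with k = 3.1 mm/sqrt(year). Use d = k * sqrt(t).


depth = k * sqrt(t)
= 3.1 * sqrt(28)
= 16.4 mm

16.4


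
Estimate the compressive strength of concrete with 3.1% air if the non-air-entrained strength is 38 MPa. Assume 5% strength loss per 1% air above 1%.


Strength loss = (3.1 - 1) * 5 = 10.5%
f'c = 38 * (1 - 10.5/100)
= 34.01 MPa

34.01


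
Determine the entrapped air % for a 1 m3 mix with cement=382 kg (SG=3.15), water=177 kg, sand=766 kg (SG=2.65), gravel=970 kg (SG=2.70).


Vol cement = 382 / (3.15 * 1000) = 0.12127 m3
Vol water = 177 / 1000 = 0.177 m3
Vol sand = 766 / (2.65 * 1000) = 0.289057 m3
Vol gravel = 970 / (2.70 * 1000) = 0.359259 m3
Total solid + water volume = 0.946586 m3
Air = (1 - 0.946586) * 100 = 5.34%

5.34


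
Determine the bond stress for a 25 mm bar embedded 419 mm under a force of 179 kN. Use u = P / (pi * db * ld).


u = P / (pi * db * ld)
= 179 * 1000 / (pi * 25 * 419)
= 5.439 MPa

5.439


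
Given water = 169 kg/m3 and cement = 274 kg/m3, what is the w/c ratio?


w/c = water / cement
w/c = 169 / 274 = 0.617

0.617


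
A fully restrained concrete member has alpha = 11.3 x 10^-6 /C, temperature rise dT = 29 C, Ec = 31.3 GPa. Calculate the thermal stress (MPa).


sigma = alpha * dT * Ec
= 11.3e-6 * 29 * 31.3 * 1000
= 10.257 MPa

10.257


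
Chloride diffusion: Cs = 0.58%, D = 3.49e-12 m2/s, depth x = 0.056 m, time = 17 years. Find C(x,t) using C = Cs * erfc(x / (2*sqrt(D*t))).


t_seconds = 17 * 365.25 * 24 * 3600 = 536479200.0 s
arg = 0.056 / (2 * sqrt(3.49e-12 * 536479200.0))
= 0.6471
erfc(0.6471) = 0.3601
C = 0.58 * 0.3601 = 0.2089%

0.2089


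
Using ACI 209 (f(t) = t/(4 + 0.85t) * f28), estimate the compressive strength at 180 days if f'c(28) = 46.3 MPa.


f(180) = 180 / (4 + 0.85 * 180) * 46.3
= 180 / 157.0 * 46.3
= 53.08 MPa

53.08


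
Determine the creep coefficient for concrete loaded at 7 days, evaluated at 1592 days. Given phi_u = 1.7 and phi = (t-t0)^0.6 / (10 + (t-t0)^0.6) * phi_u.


dt = 1592 - 7 = 1585
phi = 1585^0.6 / (10 + 1585^0.6) * 1.7
= 1.518

1.518


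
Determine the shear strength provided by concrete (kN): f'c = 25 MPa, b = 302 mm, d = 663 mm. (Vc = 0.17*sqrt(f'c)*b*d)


Vc = 0.17 * sqrt(25) * 302 * 663 / 1000
= 170.19 kN

170.19


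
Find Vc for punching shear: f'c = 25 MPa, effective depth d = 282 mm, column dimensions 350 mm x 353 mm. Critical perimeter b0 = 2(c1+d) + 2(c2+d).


b0 = 2*(350 + 282) + 2*(353 + 282) = 2534 mm
Vc = 0.33 * sqrt(25) * 2534 * 282 / 1000
= 1179.07 kN

1179.07


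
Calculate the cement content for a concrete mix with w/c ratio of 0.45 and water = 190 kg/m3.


Cement = water / (w/c)
= 190 / 0.45
= 422.2 kg/m3

422.2


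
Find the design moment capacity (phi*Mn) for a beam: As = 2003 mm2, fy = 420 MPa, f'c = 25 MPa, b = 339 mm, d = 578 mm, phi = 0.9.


a = As * fy / (0.85 * f'c * b)
= 2003 * 420 / (0.85 * 25 * 339)
= 116.7808 mm
Mn = As * fy * (d - a/2) / 10^6
= 437.1268 kN-m
phi*Mn = 0.9 * 437.1268 = 393.41 kN-m

393.41


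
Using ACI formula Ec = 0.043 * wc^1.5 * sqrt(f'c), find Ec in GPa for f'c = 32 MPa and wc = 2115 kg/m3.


Ec = 0.043 * 2115^1.5 * sqrt(32) / 1000
= 23.66 GPa

23.66


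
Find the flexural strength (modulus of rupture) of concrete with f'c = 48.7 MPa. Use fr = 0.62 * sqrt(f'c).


fr = 0.62 * sqrt(48.7)
= 4.327 MPa

4.327


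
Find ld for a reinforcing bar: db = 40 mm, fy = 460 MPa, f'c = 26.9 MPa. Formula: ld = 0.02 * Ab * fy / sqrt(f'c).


Ab = pi * 40^2 / 4 = 1256.637 mm2
ld = 0.02 * 1256.637 * 460 / sqrt(26.9)
= 2229.1 mm

2229.1


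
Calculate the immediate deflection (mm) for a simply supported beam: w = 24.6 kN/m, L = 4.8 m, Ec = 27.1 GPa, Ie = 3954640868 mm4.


Convert: L = 4.8 m = 4800 mm, Ec = 27.1 GPa = 27100 MPa
delta = 5 * 24.6 * 4800^4 / (384 * 27100 * 3954640868)
= 1.59 mm

1.59


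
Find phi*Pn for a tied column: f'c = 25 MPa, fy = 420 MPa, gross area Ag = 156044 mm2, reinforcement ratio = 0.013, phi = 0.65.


Ast = rho * Ag = 0.013 * 156044 = 2028.572 mm2
phi*Pn = 0.65 * 0.80 * (0.85 * 25 * (156044 - 2028.572) + 420 * 2028.572) / 1000
= 2144.91 kN

2144.91


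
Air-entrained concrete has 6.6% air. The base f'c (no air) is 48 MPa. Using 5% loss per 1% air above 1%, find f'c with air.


Strength loss = (6.6 - 1) * 5 = 28.0%
f'c = 48 * (1 - 28.0/100)
= 34.56 MPa

34.56


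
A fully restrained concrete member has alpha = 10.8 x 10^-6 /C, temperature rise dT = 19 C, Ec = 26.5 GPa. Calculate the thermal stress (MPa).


sigma = alpha * dT * Ec
= 10.8e-6 * 19 * 26.5 * 1000
= 5.438 MPa

5.438


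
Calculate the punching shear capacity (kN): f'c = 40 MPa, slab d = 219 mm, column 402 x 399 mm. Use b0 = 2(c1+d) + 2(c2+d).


b0 = 2*(402 + 219) + 2*(399 + 219) = 2478 mm
Vc = 0.33 * sqrt(40) * 2478 * 219 / 1000
= 1132.63 kN

1132.63


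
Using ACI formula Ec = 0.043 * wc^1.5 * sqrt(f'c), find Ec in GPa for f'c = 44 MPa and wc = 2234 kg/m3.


Ec = 0.043 * 2234^1.5 * sqrt(44) / 1000
= 30.12 GPa

30.12


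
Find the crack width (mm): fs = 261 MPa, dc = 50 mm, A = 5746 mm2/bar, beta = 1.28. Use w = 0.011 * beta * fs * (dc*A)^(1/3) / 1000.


w = 0.011 * beta * fs * (dc * A)^(1/3) / 1000
= 0.011 * 1.28 * 261 * (50 * 5746)^(1/3) / 1000
= 0.242 mm

0.242


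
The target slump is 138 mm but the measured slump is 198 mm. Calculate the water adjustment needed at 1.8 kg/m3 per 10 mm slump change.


Difference = 138 - 198 = -60 mm
Water adjustment = -60 * 1.8 / 10 = -10.8 kg/m3

-10.8


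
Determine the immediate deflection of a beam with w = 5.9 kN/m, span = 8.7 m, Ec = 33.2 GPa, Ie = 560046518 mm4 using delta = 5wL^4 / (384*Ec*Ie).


Convert: L = 8.7 m = 8700 mm, Ec = 33.2 GPa = 33200 MPa
delta = 5 * 5.9 * 8700^4 / (384 * 33200 * 560046518)
= 23.67 mm

23.67


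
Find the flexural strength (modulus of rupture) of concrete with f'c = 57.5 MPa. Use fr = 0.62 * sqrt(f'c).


fr = 0.62 * sqrt(57.5)
= 4.701 MPa

4.701


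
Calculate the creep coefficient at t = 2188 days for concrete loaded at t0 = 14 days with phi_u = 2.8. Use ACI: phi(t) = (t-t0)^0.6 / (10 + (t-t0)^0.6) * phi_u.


dt = 2188 - 14 = 2174
phi = 2174^0.6 / (10 + 2174^0.6) * 2.8
= 2.547

2.547


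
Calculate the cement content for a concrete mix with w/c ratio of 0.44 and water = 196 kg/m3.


Cement = water / (w/c)
= 196 / 0.44
= 445.5 kg/m3

445.5


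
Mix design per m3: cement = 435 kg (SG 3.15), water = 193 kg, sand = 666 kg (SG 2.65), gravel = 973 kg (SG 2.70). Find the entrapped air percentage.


Vol cement = 435 / (3.15 * 1000) = 0.138095 m3
Vol water = 193 / 1000 = 0.193 m3
Vol sand = 666 / (2.65 * 1000) = 0.251321 m3
Vol gravel = 973 / (2.70 * 1000) = 0.36037 m3
Total solid + water volume = 0.942786 m3
Air = (1 - 0.942786) * 100 = 5.72%

5.72


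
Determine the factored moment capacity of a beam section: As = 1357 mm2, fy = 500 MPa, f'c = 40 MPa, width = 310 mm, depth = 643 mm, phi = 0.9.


a = As * fy / (0.85 * f'c * b)
= 1357 * 500 / (0.85 * 40 * 310)
= 64.3738 mm
Mn = As * fy * (d - a/2) / 10^6
= 414.4367 kN-m
phi*Mn = 0.9 * 414.4367 = 372.99 kN-m

372.99


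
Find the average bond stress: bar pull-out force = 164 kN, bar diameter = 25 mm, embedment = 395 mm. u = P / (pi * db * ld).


u = P / (pi * db * ld)
= 164 * 1000 / (pi * 25 * 395)
= 5.286 MPa

5.286


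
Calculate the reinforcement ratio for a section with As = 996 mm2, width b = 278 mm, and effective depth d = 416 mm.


rho = As / (b * d)
= 996 / (278 * 416)
= 0.0086

0.0086


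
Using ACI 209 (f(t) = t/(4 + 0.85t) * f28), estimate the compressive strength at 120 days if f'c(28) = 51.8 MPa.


f(120) = 120 / (4 + 0.85 * 120) * 51.8
= 120 / 106.0 * 51.8
= 58.64 MPa

58.64


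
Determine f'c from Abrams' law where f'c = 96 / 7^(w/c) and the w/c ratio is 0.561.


f'c = 96 / 7^0.561
= 96 / 2.979
= 32.22 MPa

32.22


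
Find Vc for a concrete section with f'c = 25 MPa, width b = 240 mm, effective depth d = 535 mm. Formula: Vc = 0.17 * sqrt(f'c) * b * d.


Vc = 0.17 * sqrt(25) * 240 * 535 / 1000
= 109.14 kN

109.14


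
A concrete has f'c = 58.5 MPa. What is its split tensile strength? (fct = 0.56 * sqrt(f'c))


fct = 0.56 * sqrt(58.5)
= 0.56 * 7.649
= 4.283 MPa

4.283


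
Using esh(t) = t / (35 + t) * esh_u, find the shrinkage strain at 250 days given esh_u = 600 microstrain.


esh(250) = 250 / (35 + 250) * 600
= 250 / 285 * 600
= 526.3 microstrain

526.3


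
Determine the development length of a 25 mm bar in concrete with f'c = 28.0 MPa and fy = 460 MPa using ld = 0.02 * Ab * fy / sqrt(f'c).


Ab = pi * 25^2 / 4 = 490.874 mm2
ld = 0.02 * 490.874 * 460 / sqrt(28.0)
= 853.5 mm

853.5


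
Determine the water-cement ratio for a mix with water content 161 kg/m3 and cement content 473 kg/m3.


w/c = water / cement
w/c = 161 / 473 = 0.34

0.34


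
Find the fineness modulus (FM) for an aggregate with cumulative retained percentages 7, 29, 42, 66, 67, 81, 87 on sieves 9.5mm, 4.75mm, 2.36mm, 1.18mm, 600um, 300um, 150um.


FM = sum(cumulative % retained) / 100
= 379 / 100
= 3.79

3.79


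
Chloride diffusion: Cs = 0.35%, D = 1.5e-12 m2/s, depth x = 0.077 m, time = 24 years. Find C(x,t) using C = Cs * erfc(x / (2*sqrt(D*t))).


t_seconds = 24 * 365.25 * 24 * 3600 = 757382400.0 s
arg = 0.077 / (2 * sqrt(1.5e-12 * 757382400.0))
= 1.1422
erfc(1.1422) = 0.1062
C = 0.35 * 0.1062 = 0.0372%

0.0372


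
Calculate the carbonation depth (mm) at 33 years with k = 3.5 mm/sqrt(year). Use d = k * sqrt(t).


depth = k * sqrt(t)
= 3.5 * sqrt(33)
= 20.11 mm

20.11


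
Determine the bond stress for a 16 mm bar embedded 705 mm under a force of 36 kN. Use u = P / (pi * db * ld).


u = P / (pi * db * ld)
= 36 * 1000 / (pi * 16 * 705)
= 1.016 MPa

1.016


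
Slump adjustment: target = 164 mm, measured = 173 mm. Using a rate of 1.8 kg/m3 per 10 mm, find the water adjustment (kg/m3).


Difference = 164 - 173 = -9 mm
Water adjustment = -9 * 1.8 / 10 = -1.6 kg/m3

-1.6


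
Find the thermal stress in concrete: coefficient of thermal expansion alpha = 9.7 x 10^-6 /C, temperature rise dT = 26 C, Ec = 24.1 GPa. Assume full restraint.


sigma = alpha * dT * Ec
= 9.7e-6 * 26 * 24.1 * 1000
= 6.078 MPa

6.078


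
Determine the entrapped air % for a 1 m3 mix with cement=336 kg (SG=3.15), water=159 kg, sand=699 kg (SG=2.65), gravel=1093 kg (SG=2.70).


Vol cement = 336 / (3.15 * 1000) = 0.106667 m3
Vol water = 159 / 1000 = 0.159 m3
Vol sand = 699 / (2.65 * 1000) = 0.263774 m3
Vol gravel = 1093 / (2.70 * 1000) = 0.404815 m3
Total solid + water volume = 0.934255 m3
Air = (1 - 0.934255) * 100 = 6.57%

6.57


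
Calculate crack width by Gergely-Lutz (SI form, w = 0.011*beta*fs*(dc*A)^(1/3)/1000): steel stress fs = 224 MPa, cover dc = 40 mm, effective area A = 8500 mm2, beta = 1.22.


w = 0.011 * beta * fs * (dc * A)^(1/3) / 1000
= 0.011 * 1.22 * 224 * (40 * 8500)^(1/3) / 1000
= 0.21 mm

0.21


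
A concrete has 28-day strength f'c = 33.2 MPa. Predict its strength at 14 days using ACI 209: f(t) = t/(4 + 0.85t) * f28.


f(14) = 14 / (4 + 0.85 * 14) * 33.2
= 14 / 15.9 * 33.2
= 29.23 MPa

29.23


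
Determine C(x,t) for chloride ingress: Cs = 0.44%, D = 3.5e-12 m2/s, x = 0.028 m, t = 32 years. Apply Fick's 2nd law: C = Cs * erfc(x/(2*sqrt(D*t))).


t_seconds = 32 * 365.25 * 24 * 3600 = 1009843200.0 s
arg = 0.028 / (2 * sqrt(3.5e-12 * 1009843200.0))
= 0.2355
erfc(0.2355) = 0.7391
C = 0.44 * 0.7391 = 0.3252%

0.3252


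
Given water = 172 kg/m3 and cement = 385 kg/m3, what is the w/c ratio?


w/c = water / cement
w/c = 172 / 385 = 0.447

0.447


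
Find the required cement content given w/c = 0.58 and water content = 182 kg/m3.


Cement = water / (w/c)
= 182 / 0.58
= 313.8 kg/m3

313.8


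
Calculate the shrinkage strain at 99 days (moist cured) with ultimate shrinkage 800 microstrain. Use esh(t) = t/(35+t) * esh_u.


esh(99) = 99 / (35 + 99) * 800
= 99 / 134 * 800
= 591.0 microstrain

591.0


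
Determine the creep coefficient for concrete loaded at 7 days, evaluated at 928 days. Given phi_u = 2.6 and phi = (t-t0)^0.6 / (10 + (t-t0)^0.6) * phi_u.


dt = 928 - 7 = 921
phi = 921^0.6 / (10 + 921^0.6) * 2.6
= 2.229

2.229


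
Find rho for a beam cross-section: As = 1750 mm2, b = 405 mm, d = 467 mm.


rho = As / (b * d)
= 1750 / (405 * 467)
= 0.0093

0.0093


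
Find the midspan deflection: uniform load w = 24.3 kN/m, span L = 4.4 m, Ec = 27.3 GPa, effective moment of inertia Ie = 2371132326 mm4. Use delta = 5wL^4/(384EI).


Convert: L = 4.4 m = 4400 mm, Ec = 27.3 GPa = 27300 MPa
delta = 5 * 24.3 * 4400^4 / (384 * 27300 * 2371132326)
= 1.83 mm

1.83


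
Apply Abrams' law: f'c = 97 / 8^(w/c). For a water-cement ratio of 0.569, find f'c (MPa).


f'c = 97 / 8^0.569
= 97 / 3.265
= 29.71 MPa

29.71


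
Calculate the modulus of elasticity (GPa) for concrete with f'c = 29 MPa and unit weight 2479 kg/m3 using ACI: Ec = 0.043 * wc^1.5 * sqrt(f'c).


Ec = 0.043 * 2479^1.5 * sqrt(29) / 1000
= 28.58 GPa

28.58


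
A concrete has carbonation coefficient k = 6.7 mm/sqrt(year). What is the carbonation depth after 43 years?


depth = k * sqrt(t)
= 6.7 * sqrt(43)
= 43.93 mm

43.93


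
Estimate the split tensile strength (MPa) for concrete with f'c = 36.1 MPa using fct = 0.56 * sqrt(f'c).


fct = 0.56 * sqrt(36.1)
= 0.56 * 6.008
= 3.365 MPa

3.365


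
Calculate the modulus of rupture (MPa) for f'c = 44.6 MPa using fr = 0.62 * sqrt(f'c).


fr = 0.62 * sqrt(44.6)
= 4.141 MPa

4.141


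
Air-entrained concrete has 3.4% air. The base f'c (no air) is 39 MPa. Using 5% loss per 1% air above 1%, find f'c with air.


Strength loss = (3.4 - 1) * 5 = 12.0%
f'c = 39 * (1 - 12.0/100)
= 34.32 MPa

34.32


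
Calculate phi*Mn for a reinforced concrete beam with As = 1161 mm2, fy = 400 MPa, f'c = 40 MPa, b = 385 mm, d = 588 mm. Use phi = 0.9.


a = As * fy / (0.85 * f'c * b)
= 1161 * 400 / (0.85 * 40 * 385)
= 35.4775 mm
Mn = As * fy * (d - a/2) / 10^6
= 264.8293 kN-m
phi*Mn = 0.9 * 264.8293 = 238.35 kN-m

238.35


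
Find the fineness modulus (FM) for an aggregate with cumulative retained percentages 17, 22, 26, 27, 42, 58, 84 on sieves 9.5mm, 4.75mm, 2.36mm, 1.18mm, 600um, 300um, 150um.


FM = sum(cumulative % retained) / 100
= 276 / 100
= 2.76

2.76


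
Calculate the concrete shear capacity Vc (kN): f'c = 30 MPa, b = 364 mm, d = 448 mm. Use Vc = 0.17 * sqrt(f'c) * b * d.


Vc = 0.17 * sqrt(30) * 364 * 448 / 1000
= 151.84 kN

151.84


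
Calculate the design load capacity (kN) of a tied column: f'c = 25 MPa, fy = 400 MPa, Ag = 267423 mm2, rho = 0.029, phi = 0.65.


Ast = rho * Ag = 0.029 * 267423 = 7755.267 mm2
phi*Pn = 0.65 * 0.80 * (0.85 * 25 * (267423 - 7755.267) + 400 * 7755.267) / 1000
= 4482.42 kN

4482.42


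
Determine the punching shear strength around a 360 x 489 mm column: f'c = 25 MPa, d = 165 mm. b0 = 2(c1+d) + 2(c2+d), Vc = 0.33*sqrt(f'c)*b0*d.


b0 = 2*(360 + 165) + 2*(489 + 165) = 2358 mm
Vc = 0.33 * sqrt(25) * 2358 * 165 / 1000
= 641.97 kN

641.97


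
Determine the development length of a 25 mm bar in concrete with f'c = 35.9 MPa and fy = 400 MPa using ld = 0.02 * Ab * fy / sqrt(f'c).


Ab = pi * 25^2 / 4 = 490.874 mm2
ld = 0.02 * 490.874 * 400 / sqrt(35.9)
= 655.4 mm

655.4


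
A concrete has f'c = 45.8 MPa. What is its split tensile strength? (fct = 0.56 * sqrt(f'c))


fct = 0.56 * sqrt(45.8)
= 0.56 * 6.768
= 3.79 MPa

3.79


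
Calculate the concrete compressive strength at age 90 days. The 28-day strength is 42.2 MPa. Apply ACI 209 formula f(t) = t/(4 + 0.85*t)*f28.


f(90) = 90 / (4 + 0.85 * 90) * 42.2
= 90 / 80.5 * 42.2
= 47.18 MPa

47.18


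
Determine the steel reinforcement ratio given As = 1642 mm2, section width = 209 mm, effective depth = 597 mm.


rho = As / (b * d)
= 1642 / (209 * 597)
= 0.0132

0.0132


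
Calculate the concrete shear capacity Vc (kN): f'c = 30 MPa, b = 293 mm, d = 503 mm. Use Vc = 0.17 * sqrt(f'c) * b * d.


Vc = 0.17 * sqrt(30) * 293 * 503 / 1000
= 137.23 kN

137.23


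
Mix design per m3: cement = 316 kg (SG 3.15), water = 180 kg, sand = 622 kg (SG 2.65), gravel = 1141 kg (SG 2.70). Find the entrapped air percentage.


Vol cement = 316 / (3.15 * 1000) = 0.100317 m3
Vol water = 180 / 1000 = 0.18 m3
Vol sand = 622 / (2.65 * 1000) = 0.234717 m3
Vol gravel = 1141 / (2.70 * 1000) = 0.422593 m3
Total solid + water volume = 0.937627 m3
Air = (1 - 0.937627) * 100 = 6.24%

6.24


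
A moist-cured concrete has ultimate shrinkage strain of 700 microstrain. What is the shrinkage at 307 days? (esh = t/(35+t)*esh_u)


esh(307) = 307 / (35 + 307) * 700
= 307 / 342 * 700
= 628.4 microstrain

628.4


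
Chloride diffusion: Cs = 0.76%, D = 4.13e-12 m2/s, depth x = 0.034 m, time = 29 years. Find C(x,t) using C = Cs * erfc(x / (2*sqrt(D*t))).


t_seconds = 29 * 365.25 * 24 * 3600 = 915170400.0 s
arg = 0.034 / (2 * sqrt(4.13e-12 * 915170400.0))
= 0.2765
erfc(0.2765) = 0.6958
C = 0.76 * 0.6958 = 0.5288%

0.5288


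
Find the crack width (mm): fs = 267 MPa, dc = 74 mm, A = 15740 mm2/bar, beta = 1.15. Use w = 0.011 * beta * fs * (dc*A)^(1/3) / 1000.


w = 0.011 * beta * fs * (dc * A)^(1/3) / 1000
= 0.011 * 1.15 * 267 * (74 * 15740)^(1/3) / 1000
= 0.355 mm

0.355


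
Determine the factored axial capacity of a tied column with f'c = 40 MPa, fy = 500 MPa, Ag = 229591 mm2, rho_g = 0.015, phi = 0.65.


Ast = rho * Ag = 0.015 * 229591 = 3443.865 mm2
phi*Pn = 0.65 * 0.80 * (0.85 * 40 * (229591 - 3443.865) + 500 * 3443.865) / 1000
= 4893.69 kN

4893.69


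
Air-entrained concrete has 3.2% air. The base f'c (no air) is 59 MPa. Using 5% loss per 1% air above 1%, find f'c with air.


Strength loss = (3.2 - 1) * 5 = 11.0%
f'c = 59 * (1 - 11.0/100)
= 52.51 MPa

52.51


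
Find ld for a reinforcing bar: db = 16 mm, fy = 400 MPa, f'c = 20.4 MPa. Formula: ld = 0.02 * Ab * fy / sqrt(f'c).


Ab = pi * 16^2 / 4 = 201.062 mm2
ld = 0.02 * 201.062 * 400 / sqrt(20.4)
= 356.1 mm

356.1


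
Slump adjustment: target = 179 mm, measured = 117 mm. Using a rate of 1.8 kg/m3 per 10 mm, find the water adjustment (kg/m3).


Difference = 179 - 117 = 62 mm
Water adjustment = 62 * 1.8 / 10 = 11.2 kg/m3

11.2


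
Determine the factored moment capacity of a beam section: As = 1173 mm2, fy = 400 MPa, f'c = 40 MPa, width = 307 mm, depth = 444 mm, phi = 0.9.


a = As * fy / (0.85 * f'c * b)
= 1173 * 400 / (0.85 * 40 * 307)
= 44.9511 mm
Mn = As * fy * (d - a/2) / 10^6
= 197.7793 kN-m
phi*Mn = 0.9 * 197.7793 = 178.0 kN-m

178.0


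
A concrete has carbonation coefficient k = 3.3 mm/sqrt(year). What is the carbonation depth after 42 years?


depth = k * sqrt(t)
= 3.3 * sqrt(42)
= 21.39 mm

21.39


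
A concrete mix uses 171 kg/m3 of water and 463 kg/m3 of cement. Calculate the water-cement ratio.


w/c = water / cement
w/c = 171 / 463 = 0.369

0.369


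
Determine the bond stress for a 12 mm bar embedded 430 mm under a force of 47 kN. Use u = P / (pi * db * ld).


u = P / (pi * db * ld)
= 47 * 1000 / (pi * 12 * 430)
= 2.899 MPa

2.899
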